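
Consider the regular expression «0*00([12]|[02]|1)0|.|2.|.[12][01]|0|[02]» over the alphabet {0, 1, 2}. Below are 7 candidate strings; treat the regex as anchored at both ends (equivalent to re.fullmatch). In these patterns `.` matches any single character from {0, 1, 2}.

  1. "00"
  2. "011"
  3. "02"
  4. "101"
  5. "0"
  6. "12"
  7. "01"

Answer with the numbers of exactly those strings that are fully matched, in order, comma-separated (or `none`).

2, 5

1 → no match
2 → match
3 → no match
4 → no match
5 → match
6 → no match
7 → no match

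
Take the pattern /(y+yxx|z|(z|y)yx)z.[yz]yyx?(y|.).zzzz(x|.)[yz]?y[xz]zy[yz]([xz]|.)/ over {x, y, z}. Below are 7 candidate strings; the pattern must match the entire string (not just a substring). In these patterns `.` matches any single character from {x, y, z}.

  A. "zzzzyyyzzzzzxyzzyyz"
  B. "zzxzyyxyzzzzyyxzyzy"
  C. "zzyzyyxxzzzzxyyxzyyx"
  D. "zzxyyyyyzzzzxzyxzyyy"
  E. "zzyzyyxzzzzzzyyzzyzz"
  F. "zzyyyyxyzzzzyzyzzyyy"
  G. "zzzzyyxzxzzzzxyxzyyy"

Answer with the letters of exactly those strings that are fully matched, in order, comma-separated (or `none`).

A → match
B → match
C → match
D → match
E → match
F → match
G → match

A, B, C, D, E, F, G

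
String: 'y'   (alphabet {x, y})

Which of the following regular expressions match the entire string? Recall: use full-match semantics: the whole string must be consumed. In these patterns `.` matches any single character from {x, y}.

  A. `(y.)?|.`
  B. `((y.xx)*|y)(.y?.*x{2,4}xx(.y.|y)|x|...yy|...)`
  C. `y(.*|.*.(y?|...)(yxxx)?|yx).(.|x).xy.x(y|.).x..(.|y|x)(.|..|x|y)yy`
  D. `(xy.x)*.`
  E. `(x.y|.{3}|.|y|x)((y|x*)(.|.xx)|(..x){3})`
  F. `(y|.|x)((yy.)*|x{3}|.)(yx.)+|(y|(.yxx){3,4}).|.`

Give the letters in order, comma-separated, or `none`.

A, D, F

A → match
B → no match
C → no match — must end with 'yy'
D → match
E → no match
F → match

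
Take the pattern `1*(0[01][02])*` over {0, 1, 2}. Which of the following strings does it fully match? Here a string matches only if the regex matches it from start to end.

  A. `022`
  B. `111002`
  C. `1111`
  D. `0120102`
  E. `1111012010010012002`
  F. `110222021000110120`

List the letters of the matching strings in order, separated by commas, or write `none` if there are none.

A → no match
B → match
C → match
D → no match
E → match
F → no match

B, C, E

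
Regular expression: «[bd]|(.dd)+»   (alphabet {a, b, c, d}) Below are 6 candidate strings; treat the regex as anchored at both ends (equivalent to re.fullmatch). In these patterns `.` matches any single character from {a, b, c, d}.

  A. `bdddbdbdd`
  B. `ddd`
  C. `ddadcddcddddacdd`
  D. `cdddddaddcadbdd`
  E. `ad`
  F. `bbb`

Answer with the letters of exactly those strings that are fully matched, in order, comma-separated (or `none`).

B

A → no match
B → match
C → no match
D → no match
E → no match
F → no match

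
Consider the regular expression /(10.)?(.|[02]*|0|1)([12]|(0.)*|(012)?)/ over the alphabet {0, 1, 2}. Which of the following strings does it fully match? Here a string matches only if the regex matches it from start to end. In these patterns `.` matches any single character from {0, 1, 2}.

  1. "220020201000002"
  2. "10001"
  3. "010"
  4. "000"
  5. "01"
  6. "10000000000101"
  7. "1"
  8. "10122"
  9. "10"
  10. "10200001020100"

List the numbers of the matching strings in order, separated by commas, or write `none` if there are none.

1, 2, 4, 5, 6, 7, 8, 10

1 → match
2 → match
3 → no match
4 → match
5 → match
6 → match
7 → match
8 → match
9 → no match
10 → match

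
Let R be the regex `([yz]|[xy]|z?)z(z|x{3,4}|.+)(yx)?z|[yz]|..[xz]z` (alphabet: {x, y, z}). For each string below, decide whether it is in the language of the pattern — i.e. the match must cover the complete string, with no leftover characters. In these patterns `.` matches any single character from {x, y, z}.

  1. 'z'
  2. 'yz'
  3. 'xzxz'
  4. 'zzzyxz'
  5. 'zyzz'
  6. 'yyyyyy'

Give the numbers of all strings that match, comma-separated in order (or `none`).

1 → match
2 → no match
3 → match
4 → match
5 → match
6 → no match

1, 3, 4, 5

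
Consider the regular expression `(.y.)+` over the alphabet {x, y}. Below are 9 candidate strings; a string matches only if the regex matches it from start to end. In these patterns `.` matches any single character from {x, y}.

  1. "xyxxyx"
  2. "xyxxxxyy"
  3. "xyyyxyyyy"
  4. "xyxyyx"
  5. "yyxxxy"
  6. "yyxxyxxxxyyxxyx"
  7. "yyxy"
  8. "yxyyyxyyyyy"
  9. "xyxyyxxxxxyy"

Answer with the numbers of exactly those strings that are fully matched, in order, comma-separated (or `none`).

1 → match
2 → no match
3 → no match
4 → match
5 → no match
6 → no match
7 → no match
8 → no match
9 → no match

1, 4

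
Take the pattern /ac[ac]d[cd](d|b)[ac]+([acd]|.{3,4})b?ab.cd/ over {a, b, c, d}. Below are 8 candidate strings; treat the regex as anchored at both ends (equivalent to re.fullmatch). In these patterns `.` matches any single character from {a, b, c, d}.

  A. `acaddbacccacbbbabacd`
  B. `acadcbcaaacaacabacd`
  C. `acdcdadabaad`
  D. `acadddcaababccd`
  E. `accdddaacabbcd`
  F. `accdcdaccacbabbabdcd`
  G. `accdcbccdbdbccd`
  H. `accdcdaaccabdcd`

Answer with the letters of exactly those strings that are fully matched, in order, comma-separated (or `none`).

A, B, D, E, F, H

A → match
B → match
C → no match — must end with `cd`
D → match
E → match
F → match
G → no match
H → match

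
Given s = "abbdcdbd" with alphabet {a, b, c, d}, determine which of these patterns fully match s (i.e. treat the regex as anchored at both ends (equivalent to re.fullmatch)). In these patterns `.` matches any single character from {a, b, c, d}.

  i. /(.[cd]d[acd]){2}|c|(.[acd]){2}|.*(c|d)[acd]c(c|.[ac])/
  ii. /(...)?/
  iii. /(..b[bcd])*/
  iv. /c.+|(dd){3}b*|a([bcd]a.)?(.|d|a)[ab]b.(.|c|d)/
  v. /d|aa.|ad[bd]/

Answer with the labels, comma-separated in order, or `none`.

iii

i → no match
ii → no match
iii → match
iv → no match
v → no match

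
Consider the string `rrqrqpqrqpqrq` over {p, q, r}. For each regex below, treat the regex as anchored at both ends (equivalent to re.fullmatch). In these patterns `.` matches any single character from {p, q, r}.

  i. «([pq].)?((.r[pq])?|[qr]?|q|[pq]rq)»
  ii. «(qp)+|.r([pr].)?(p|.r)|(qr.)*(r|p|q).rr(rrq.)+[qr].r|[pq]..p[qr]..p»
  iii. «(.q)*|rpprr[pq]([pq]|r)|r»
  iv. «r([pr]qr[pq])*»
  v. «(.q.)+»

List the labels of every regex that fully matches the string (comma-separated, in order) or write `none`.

iv

i → no match
ii → no match
iii → no match
iv → match
v → no match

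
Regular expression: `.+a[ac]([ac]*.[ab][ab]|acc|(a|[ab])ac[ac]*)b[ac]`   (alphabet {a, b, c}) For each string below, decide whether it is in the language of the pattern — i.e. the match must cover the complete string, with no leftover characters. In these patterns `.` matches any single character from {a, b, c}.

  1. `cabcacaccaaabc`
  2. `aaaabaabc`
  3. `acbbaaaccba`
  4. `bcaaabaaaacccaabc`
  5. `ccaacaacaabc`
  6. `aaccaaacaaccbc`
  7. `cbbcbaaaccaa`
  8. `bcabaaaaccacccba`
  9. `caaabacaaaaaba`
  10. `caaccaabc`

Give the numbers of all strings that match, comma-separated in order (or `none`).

1 → match
2 → match
3 → match
4 → match
5 → match
6 → match
7 → no match
8 → match
9 → match
10 → match

1, 2, 3, 4, 5, 6, 8, 9, 10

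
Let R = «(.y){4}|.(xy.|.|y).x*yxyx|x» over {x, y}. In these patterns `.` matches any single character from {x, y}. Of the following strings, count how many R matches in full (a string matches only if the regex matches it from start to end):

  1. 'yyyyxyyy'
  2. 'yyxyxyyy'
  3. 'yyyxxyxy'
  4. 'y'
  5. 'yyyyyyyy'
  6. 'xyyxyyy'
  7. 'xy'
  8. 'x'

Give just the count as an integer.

1 → match
2 → match
3 → no match
4 → no match
5 → match
6 → no match
7 → no match
8 → match
Total matched: 4

4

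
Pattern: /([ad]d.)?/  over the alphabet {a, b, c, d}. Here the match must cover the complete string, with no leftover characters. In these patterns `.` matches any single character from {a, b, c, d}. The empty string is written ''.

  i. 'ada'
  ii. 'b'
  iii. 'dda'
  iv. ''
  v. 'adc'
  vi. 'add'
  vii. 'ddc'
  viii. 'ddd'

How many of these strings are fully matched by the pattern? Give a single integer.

7

i → match
ii → no match
iii → match
iv → match
v → match
vi → match
vii → match
viii → match
Total matched: 7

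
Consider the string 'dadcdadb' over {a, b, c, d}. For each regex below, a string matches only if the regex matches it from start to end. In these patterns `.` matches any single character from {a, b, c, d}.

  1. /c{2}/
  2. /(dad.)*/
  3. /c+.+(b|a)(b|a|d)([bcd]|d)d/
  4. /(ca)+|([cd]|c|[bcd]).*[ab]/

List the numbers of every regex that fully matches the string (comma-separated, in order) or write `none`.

1 → no match — must start with 'c'
2 → match
3 → no match — must start with 'c'
4 → match

2, 4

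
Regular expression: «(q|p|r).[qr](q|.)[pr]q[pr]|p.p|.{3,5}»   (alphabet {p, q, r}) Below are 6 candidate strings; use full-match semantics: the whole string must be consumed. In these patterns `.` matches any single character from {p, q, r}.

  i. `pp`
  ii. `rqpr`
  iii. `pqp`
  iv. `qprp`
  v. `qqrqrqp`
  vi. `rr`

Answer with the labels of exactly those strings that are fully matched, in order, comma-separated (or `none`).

ii, iii, iv, v

i → no match
ii → match
iii → match
iv → match
v → match
vi → no match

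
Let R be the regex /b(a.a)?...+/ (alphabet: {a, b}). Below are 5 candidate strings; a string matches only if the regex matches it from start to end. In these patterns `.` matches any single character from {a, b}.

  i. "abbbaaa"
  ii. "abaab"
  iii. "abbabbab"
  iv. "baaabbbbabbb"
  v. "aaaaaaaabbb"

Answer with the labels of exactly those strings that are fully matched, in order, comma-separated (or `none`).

iv

i → no match — must start with "b"
ii → no match — must start with "b"
iii → no match — must start with "b"
iv → match
v → no match — must start with "b"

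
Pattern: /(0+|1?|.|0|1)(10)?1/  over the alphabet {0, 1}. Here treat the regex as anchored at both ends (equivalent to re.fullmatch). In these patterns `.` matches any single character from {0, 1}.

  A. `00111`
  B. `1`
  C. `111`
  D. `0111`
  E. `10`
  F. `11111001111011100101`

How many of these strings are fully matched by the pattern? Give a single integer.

A → no match
B → match
C → no match
D → no match
E → no match — must end with `1`
F → no match
Total matched: 1

1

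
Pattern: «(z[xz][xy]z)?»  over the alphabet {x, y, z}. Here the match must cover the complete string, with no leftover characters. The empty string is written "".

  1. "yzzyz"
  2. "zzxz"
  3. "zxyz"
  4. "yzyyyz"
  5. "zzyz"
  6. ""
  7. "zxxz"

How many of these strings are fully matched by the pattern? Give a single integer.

5

1. "yzzyz" → no match
2. "zzxz" → match
3. "zxyz" → match
4. "yzyyyz" → no match
5. "zzyz" → match
6. "" → match
7. "zxxz" → match
Total matched: 5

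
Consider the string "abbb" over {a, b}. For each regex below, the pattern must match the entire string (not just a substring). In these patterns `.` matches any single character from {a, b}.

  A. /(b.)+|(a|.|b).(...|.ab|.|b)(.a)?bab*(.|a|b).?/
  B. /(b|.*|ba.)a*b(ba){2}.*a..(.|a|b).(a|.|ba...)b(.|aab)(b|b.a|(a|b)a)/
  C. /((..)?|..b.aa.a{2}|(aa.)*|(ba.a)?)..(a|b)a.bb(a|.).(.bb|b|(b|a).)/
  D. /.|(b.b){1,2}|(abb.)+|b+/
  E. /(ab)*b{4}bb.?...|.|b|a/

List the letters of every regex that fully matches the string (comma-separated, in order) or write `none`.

A → no match
B → no match
C → no match
D → match
E → no match

D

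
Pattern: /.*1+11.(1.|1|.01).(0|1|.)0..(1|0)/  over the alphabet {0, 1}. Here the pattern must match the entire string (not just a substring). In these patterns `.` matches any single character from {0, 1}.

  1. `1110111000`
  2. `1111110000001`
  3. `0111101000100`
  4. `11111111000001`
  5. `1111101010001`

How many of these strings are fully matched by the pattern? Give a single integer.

1 → no match
2 → match
3 → match
4 → match
5 → match
Total matched: 4

4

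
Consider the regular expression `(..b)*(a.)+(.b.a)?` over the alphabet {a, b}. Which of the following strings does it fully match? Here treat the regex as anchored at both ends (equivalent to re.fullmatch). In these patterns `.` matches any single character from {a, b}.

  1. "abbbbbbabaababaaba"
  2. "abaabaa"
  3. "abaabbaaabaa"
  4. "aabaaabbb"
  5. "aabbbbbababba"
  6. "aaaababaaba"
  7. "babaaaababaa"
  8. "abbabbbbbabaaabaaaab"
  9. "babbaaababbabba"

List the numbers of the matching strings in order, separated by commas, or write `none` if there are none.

none

1 → no match
2 → no match
3 → no match
4 → no match
5 → no match
6 → no match
7 → no match
8 → no match
9 → no match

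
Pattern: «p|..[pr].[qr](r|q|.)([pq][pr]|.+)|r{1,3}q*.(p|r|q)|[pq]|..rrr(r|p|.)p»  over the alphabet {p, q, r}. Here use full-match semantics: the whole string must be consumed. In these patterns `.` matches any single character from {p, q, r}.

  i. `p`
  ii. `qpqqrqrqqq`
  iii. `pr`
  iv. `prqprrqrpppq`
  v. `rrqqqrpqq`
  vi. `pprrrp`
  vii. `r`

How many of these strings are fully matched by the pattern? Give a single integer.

i → match
ii → no match
iii → no match
iv → no match
v → no match
vi → no match
vii → no match
Total matched: 1

1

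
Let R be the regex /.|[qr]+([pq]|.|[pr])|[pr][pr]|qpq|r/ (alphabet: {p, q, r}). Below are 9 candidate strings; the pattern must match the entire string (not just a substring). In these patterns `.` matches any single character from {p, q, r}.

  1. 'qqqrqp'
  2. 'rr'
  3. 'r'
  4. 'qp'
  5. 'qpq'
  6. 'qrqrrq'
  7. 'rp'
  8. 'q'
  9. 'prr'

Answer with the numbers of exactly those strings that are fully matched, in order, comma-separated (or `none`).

1, 2, 3, 4, 5, 6, 7, 8

1 → match
2 → match
3 → match
4 → match
5 → match
6 → match
7 → match
8 → match
9 → no match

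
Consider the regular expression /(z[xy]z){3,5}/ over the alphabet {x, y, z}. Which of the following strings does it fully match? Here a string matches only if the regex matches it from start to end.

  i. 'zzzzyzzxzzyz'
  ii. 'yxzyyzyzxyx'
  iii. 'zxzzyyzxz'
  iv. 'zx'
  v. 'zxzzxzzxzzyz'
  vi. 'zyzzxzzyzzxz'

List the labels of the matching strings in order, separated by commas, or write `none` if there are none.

i → no match
ii → no match — must start with 'z'
iii → no match
iv → no match — must end with 'z'
v → match
vi → match

v, vi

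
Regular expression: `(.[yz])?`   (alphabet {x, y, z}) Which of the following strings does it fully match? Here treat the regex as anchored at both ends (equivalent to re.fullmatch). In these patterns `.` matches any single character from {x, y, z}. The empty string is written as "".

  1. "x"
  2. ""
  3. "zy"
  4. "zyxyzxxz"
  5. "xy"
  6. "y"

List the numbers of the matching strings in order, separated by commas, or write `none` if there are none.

2, 3, 5

1 → no match
2 → match
3 → match
4 → no match
5 → match
6 → no match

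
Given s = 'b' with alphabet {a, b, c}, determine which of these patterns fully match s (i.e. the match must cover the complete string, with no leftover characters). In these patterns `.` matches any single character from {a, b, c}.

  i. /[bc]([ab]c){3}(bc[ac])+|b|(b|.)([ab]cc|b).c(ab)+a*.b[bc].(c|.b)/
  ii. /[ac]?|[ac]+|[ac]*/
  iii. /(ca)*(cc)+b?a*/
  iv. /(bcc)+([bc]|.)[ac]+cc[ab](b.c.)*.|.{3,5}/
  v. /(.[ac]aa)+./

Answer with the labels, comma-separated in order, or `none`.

i → match
ii → no match
iii → no match
iv → no match
v → no match

i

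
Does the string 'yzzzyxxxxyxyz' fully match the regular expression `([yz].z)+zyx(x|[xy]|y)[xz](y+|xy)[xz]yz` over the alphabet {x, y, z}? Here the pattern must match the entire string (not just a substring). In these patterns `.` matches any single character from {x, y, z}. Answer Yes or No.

Yes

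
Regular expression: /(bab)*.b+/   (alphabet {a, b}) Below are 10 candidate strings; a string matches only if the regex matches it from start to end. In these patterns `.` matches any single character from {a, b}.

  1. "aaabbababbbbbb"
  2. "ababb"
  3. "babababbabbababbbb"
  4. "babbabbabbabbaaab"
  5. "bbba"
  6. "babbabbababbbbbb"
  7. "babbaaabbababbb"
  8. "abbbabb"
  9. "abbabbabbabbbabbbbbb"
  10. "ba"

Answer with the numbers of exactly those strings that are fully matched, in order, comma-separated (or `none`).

6

1 → no match
2 → no match
3 → no match
4 → no match
5 → no match — must end with "b"
6 → match
7 → no match
8 → no match
9 → no match
10 → no match — must end with "b"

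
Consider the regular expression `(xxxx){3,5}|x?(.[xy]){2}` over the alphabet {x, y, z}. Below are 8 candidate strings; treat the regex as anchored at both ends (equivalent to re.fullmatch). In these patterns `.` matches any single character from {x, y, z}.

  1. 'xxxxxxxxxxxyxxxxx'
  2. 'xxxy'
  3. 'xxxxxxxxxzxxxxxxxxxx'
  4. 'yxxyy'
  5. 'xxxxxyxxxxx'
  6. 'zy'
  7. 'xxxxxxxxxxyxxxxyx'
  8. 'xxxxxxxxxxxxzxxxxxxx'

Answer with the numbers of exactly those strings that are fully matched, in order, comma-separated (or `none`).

2

1 → no match
2. 'xxxy' → match
3 → no match
4. 'yxxyy' → no match
5. 'xxxxxyxxxxx' → no match
6. 'zy' → no match
7 → no match
8 → no match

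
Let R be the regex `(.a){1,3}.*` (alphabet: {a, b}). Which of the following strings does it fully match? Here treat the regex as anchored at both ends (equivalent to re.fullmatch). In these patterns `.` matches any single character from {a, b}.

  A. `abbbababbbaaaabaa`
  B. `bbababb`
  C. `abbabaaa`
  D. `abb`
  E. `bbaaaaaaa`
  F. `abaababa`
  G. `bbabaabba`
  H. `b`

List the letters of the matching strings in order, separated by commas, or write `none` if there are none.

A → no match
B. `bbababb` → no match
C. `abbabaaa` → no match
D. `abb` → no match
E. `bbaaaaaaa` → no match
F. `abaababa` → no match
G. `bbabaabba` → no match
H. `b` → no match

none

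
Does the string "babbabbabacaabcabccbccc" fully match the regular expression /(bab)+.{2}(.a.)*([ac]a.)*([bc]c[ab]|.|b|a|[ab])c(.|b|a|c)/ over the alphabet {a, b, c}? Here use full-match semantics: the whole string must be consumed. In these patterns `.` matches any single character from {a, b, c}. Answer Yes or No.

No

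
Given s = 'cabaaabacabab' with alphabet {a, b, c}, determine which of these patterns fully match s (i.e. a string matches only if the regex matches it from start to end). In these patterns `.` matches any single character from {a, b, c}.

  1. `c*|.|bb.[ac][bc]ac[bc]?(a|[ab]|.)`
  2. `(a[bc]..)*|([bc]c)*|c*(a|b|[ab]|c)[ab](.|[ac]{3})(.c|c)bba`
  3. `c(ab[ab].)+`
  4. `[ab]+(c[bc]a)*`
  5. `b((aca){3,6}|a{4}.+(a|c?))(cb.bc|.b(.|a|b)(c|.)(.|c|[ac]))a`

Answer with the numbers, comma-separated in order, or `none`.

3

1 → no match
2 → no match
3 → match
4 → no match
5 → no match — must start with 'b'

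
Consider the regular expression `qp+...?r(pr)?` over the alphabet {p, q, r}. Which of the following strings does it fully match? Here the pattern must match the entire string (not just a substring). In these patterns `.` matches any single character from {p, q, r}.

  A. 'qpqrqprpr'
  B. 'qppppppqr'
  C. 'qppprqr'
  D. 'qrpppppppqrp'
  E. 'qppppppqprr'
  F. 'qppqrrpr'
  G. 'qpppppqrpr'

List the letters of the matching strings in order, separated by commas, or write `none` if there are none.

A → no match
B → match
C → match
D → no match — must start with 'qp'
E → match
F → match
G → match

B, C, E, F, G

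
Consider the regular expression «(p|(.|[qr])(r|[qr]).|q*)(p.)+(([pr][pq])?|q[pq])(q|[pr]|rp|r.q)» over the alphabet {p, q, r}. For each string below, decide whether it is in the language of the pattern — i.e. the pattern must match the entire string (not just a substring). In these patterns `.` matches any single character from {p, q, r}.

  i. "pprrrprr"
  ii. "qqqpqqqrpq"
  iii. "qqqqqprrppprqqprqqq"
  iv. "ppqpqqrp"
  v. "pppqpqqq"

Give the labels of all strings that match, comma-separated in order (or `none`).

ii

i. "pprrrprr" → no match
ii. "qqqpqqqrpq" → match
iii → no match
iv. "ppqpqqrp" → no match
v. "pppqpqqq" → no match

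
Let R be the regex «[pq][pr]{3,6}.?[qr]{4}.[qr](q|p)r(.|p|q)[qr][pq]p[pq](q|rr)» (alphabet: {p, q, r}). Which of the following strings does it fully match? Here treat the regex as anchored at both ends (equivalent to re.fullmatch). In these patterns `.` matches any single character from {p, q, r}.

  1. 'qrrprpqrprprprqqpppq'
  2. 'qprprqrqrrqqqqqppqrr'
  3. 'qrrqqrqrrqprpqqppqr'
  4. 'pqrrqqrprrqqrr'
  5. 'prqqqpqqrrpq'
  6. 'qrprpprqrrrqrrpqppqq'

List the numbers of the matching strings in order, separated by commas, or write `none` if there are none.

none

1 → no match
2 → no match
3 → no match
4 → no match
5 → no match
6 → no match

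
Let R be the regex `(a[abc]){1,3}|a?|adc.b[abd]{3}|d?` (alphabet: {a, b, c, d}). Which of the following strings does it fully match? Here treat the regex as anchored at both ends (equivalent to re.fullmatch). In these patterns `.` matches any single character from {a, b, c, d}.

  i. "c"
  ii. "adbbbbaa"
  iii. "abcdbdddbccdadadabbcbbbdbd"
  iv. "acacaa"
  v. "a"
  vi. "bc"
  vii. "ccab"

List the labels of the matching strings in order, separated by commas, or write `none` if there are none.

i → no match
ii → no match
iii → no match
iv → match
v → match
vi → no match
vii → no match

iv, v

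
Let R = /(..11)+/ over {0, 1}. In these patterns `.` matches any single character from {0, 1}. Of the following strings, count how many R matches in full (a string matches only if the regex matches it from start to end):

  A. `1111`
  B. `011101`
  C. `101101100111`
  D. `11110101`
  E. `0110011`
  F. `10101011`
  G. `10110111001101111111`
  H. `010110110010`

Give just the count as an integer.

2

A → match
B → no match — must end with `11`
C → no match
D → no match — must end with `11`
E → no match
F → no match
G → match
H → no match — must end with `11`
Total matched: 2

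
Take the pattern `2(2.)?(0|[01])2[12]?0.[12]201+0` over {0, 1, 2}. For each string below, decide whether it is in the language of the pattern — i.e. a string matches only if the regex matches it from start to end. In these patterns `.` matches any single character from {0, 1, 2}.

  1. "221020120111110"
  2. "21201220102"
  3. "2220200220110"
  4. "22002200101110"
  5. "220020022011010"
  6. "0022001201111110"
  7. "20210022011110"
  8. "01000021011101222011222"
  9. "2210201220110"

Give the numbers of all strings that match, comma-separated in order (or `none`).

3, 7, 9

1 → no match
2 → no match — must end with "10"
3 → match
4 → no match
5 → no match
6 → no match — must start with "2"
7 → match
8 → no match — must start with "2"
9 → match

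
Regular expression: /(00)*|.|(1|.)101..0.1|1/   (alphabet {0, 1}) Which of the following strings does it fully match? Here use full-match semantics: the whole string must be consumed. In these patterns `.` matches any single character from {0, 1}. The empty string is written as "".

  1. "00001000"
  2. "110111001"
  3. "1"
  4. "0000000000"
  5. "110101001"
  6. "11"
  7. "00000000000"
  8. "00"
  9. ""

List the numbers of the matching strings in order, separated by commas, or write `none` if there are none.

2, 3, 4, 5, 8, 9

1 → no match
2 → match
3 → match
4 → match
5 → match
6 → no match
7 → no match
8 → match
9 → match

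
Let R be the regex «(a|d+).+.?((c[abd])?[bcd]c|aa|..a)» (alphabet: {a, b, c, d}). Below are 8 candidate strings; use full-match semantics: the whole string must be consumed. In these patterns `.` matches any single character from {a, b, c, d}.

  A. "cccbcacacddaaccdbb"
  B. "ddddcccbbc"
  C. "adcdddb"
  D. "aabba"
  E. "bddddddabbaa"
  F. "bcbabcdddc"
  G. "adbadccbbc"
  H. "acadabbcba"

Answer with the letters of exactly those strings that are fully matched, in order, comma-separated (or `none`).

A → no match
B → match
C → no match
D → match
E → no match
F → no match
G → match
H → match

B, D, G, H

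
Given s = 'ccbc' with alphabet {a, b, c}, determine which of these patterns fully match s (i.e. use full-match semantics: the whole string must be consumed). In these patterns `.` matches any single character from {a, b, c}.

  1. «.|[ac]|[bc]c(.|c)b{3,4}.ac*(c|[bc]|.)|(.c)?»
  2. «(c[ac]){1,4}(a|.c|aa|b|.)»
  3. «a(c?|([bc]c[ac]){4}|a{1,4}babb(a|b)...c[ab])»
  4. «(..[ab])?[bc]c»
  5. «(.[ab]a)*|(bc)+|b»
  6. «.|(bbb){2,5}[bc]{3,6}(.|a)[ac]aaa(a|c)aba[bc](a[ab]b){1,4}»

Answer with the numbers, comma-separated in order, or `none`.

1 → no match
2 → match
3 → no match — must start with 'a'
4 → no match
5 → no match
6 → no match

2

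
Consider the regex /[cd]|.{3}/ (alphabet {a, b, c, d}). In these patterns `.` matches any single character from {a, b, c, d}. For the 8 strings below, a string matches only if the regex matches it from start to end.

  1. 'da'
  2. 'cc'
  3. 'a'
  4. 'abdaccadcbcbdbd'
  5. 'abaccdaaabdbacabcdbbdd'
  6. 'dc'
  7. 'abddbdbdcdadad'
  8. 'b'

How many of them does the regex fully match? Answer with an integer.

0

1 → no match
2 → no match
3 → no match
4 → no match
5 → no match
6 → no match
7 → no match
8 → no match
Total matched: 0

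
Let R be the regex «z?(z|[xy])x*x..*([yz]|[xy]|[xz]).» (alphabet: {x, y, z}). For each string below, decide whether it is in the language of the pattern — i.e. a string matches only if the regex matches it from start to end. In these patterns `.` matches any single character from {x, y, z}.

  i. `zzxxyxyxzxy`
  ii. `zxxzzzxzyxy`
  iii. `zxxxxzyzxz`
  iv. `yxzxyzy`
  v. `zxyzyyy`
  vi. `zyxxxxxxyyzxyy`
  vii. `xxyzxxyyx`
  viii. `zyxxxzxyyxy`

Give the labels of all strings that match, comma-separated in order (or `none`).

i, ii, iii, iv, v, vi, vii, viii

i. `zzxxyxyxzxy` → match
ii. `zxxzzzxzyxy` → match
iii. `zxxxxzyzxz` → match
iv. `yxzxyzy` → match
v. `zxyzyyy` → match
vi → match
vii. `xxyzxxyyx` → match
viii. `zyxxxzxyyxy` → match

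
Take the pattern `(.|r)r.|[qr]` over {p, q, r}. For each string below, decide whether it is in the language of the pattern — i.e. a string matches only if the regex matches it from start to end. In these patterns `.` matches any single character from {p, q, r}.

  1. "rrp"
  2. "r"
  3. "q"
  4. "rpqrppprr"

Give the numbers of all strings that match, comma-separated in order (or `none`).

1, 2, 3

1 → match
2 → match
3 → match
4 → no match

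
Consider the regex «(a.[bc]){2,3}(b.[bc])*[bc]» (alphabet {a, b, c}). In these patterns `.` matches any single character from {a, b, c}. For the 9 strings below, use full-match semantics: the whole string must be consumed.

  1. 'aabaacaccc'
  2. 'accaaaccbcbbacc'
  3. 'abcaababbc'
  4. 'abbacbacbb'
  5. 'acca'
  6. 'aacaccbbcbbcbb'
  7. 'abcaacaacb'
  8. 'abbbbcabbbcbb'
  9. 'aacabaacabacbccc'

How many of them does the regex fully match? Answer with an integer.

4

1 → match
2 → no match
3 → match
4 → match
5 → no match
6 → no match
7 → match
8 → no match
9 → no match
Total matched: 4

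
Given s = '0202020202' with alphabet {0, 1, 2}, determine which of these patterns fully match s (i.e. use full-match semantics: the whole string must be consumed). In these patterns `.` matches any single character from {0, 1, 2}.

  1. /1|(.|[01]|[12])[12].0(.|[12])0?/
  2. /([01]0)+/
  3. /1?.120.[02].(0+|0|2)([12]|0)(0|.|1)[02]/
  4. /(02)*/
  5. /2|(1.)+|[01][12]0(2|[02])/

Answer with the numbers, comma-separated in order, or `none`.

1 → no match
2 → no match — must end with '0'
3 → no match
4 → match
5 → no match

4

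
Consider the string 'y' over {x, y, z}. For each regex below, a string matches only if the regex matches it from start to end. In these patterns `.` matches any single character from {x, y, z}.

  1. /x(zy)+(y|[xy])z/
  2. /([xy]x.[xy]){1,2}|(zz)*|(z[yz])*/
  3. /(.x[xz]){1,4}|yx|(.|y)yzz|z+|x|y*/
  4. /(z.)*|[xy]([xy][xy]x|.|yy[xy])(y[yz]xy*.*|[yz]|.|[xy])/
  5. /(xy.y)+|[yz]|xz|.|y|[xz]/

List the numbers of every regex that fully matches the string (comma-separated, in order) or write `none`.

1 → no match — must start with 'xzy'
2 → no match
3 → match
4 → no match
5 → match

3, 5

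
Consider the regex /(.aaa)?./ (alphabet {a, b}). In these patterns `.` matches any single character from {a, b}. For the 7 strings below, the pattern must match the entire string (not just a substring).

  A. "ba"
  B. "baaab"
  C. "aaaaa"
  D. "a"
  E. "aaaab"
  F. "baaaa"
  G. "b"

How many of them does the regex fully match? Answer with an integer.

A → no match
B → match
C → match
D → match
E → match
F → match
G → match
Total matched: 6

6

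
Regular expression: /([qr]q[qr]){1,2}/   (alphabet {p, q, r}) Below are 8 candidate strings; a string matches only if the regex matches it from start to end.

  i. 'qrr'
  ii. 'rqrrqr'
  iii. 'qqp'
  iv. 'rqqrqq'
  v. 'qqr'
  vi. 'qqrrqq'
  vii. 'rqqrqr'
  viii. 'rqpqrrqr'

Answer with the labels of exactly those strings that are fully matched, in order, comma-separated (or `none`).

ii, iv, v, vi, vii

i. 'qrr' → no match
ii. 'rqrrqr' → match
iii. 'qqp' → no match
iv. 'rqqrqq' → match
v. 'qqr' → match
vi. 'qqrrqq' → match
vii. 'rqqrqr' → match
viii. 'rqpqrrqr' → no match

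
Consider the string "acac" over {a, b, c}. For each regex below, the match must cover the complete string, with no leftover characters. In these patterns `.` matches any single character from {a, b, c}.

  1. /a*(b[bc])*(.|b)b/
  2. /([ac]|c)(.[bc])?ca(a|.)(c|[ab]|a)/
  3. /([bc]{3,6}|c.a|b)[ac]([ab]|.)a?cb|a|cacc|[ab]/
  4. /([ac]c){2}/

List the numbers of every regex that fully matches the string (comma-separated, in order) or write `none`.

1 → no match — must end with "b"
2 → no match
3 → no match
4 → match

4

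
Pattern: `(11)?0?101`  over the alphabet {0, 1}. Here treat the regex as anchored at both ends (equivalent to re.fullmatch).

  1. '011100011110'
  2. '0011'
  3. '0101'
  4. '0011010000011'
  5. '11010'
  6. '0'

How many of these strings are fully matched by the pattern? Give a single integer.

1 → no match — must end with '101'
2 → no match — must end with '101'
3 → match
4 → no match — must end with '101'
5 → no match — must end with '101'
6 → no match — must end with '101'
Total matched: 1

1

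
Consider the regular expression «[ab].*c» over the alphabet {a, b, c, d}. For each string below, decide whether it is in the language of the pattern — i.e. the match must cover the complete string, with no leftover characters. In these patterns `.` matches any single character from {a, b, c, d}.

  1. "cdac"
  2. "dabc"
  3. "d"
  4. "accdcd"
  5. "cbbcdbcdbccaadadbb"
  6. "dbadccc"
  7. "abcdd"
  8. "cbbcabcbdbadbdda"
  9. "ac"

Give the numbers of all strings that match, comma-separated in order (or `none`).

1. "cdac" → no match
2. "dabc" → no match
3. "d" → no match — must end with "c"
4. "accdcd" → no match — must end with "c"
5 → no match — must end with "c"
6. "dbadccc" → no match
7. "abcdd" → no match — must end with "c"
8 → no match — must end with "c"
9. "ac" → match

9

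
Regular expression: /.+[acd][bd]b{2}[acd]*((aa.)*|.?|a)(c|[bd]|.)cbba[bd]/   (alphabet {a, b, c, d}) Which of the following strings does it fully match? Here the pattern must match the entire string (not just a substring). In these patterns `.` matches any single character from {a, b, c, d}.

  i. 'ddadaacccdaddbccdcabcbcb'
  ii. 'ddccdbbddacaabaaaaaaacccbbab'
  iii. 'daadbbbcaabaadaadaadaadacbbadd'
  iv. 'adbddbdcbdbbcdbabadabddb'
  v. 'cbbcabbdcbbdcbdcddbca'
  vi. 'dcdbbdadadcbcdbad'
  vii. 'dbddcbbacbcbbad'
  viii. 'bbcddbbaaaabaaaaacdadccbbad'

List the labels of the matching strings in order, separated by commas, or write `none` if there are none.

none

i → no match
ii → no match
iii → no match
iv → no match
v → no match
vi → no match
vii → no match
viii → no match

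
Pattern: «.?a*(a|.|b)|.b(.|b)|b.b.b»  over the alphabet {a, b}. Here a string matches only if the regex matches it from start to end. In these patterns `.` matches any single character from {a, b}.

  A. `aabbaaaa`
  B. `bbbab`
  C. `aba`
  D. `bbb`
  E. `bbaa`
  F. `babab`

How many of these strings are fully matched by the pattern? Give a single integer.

4

A → no match
B → match
C → match
D → match
E → no match
F → match
Total matched: 4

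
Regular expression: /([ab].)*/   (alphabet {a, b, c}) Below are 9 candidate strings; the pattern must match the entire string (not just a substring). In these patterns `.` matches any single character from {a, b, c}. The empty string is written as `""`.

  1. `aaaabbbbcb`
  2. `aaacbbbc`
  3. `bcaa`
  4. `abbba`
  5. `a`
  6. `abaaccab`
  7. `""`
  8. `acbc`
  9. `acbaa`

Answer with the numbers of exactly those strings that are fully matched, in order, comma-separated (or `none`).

1. `aaaabbbbcb` → no match
2. `aaacbbbc` → match
3. `bcaa` → match
4. `abbba` → no match
5. `a` → no match
6. `abaaccab` → no match
7. `""` → match
8. `acbc` → match
9. `acbaa` → no match

2, 3, 7, 8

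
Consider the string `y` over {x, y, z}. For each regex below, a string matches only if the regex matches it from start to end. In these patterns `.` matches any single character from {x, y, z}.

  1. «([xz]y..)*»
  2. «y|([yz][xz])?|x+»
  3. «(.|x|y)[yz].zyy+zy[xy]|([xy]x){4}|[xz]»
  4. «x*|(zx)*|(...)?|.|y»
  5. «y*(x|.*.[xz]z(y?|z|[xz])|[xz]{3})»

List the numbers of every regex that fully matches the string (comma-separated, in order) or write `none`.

2, 4

1 → no match
2 → match
3 → no match
4 → match
5 → no match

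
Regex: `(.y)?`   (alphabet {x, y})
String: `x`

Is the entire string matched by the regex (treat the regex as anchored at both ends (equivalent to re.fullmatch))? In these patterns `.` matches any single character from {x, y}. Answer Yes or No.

No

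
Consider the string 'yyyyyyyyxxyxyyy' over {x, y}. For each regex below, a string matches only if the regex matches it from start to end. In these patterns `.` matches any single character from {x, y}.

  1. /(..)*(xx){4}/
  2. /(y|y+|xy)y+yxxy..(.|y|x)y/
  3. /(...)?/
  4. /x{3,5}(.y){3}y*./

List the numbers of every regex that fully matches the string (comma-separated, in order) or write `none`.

1 → no match — must end with 'xx'
2 → match
3 → no match
4 → no match — must start with 'x'

2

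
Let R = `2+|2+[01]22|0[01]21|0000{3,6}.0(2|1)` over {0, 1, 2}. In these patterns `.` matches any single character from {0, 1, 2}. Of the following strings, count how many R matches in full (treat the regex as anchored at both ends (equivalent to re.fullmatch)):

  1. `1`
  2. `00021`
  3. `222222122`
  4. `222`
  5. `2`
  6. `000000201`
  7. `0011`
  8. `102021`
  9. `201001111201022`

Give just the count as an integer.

1. `1` → no match
2. `00021` → no match
3. `222222122` → match
4. `222` → match
5. `2` → match
6. `000000201` → match
7. `0011` → no match
8. `102021` → no match
9 → no match
Total matched: 4

4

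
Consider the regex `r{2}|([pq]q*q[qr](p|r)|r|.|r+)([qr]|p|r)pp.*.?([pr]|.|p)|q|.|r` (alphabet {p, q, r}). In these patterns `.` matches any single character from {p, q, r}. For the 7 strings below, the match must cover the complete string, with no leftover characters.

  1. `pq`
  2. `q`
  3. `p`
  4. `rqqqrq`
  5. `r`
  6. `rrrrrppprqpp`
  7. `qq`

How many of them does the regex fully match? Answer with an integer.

1 → no match
2 → match
3 → match
4 → no match
5 → match
6 → match
7 → no match
Total matched: 4

4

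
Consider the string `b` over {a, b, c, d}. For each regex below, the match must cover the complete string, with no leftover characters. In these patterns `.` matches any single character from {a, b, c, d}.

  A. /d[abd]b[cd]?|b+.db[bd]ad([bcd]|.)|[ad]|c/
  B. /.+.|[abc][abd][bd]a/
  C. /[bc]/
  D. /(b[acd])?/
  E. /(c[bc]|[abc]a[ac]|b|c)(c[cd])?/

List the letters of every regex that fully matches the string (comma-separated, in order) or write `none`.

A → no match
B → no match
C → match
D → no match
E → match

C, E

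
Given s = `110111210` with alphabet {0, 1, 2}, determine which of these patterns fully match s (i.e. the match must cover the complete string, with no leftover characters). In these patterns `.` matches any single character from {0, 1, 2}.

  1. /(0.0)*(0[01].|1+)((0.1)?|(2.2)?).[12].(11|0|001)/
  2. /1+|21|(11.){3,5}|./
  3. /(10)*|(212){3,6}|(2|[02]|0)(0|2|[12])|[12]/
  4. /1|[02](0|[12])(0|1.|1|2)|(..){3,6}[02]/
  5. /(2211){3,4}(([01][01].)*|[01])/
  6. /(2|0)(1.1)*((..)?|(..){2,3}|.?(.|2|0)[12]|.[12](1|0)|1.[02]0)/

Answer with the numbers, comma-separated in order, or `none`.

1 → match
2 → no match
3 → no match
4 → match
5 → no match — must start with `2211`
6 → no match

1, 4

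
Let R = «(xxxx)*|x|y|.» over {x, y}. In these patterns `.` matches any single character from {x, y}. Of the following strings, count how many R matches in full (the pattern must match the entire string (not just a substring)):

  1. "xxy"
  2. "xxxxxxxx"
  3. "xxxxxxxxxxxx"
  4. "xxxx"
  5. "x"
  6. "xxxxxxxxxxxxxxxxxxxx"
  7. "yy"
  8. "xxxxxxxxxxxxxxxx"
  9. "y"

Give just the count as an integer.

1 → no match
2 → match
3 → match
4 → match
5 → match
6 → match
7 → no match
8 → match
9 → match
Total matched: 7

7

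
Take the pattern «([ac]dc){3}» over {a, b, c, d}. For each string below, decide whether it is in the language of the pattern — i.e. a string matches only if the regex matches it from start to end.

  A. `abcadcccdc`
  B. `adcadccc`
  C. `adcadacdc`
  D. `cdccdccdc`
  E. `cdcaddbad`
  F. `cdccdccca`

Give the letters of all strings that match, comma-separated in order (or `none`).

A. `abcadcccdc` → no match
B. `adcadccc` → no match — must end with `dc`
C. `adcadacdc` → no match
D. `cdccdccdc` → match
E. `cdcaddbad` → no match — must end with `dc`
F. `cdccdccca` → no match — must end with `dc`

D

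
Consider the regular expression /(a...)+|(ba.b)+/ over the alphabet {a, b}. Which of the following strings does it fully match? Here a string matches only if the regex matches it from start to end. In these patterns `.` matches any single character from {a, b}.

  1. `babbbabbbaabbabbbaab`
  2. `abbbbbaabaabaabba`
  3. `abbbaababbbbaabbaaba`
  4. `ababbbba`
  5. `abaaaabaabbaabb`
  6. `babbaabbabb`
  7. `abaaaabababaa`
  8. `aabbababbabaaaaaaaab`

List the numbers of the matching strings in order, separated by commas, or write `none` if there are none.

1

1 → match
2 → no match
3 → no match
4 → no match
5 → no match
6 → no match
7 → no match
8 → no match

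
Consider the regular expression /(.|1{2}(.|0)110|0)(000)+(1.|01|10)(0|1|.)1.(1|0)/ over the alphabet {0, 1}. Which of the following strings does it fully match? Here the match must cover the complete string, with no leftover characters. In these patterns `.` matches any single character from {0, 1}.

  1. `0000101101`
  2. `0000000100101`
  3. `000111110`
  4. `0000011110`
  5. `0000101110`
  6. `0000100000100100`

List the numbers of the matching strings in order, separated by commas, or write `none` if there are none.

1 → match
2 → match
3 → no match
4 → match
5 → match
6 → no match

1, 2, 4, 5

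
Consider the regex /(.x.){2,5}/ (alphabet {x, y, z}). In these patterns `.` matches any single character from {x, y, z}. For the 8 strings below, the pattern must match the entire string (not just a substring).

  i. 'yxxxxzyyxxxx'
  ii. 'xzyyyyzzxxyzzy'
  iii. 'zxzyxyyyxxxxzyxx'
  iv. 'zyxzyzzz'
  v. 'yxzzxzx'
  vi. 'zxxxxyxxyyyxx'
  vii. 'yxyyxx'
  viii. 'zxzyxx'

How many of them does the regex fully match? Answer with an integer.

2

i → no match
ii → no match
iii → no match
iv → no match
v → no match
vi → no match
vii → match
viii → match
Total matched: 2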